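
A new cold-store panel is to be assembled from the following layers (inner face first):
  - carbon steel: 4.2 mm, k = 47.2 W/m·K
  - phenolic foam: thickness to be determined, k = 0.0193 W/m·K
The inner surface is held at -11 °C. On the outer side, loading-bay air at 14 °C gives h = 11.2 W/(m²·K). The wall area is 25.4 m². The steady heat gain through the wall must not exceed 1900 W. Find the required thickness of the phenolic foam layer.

L ≈ 4.73 mm

Treating each layer as a thermal resistance in series:
R_carbon steel = L/(kA) = 0.0042/(47.2×25.4) = 3.503×10^-6 K/W
R_outer film = 1/(h_o·A) = 1/(11.2×25.4) = 0.003515 K/W
Sum of the known resistances R_other = 0.003519 K/W
Required total resistance R_tot = ΔT/Q_allow = 25/1900 = 0.01316 K/W
R_phenolic foam = R_tot − R_other = 0.009639 K/W
L = R·k·A = 0.009639×0.0193×25.4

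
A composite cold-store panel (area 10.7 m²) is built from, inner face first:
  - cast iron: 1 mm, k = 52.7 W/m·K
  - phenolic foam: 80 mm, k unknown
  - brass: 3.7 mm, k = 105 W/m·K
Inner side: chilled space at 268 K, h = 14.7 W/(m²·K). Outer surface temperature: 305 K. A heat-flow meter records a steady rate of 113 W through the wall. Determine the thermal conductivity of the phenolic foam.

k ≈ 0.0233 W/(m·K)

Model the wall as resistances in series:
R_inner film = 1/(h_i·A) = 1/(14.7×10.7) = 0.006358 K/W
R_cast iron = L/(kA) = 0.001/(52.7×10.7) = 1.773×10^-6 K/W
R_brass = L/(kA) = 0.0037/(105×10.7) = 3.293×10^-6 K/W
Sum of known resistances R_other = 0.006363 K/W
Total R = ΔT/Q = 37/113 = 0.3274 K/W
R_phenolic foam = R_total − R_other = 0.3211 K/W
k = L/(R·A) = 0.08/(0.3211×10.7)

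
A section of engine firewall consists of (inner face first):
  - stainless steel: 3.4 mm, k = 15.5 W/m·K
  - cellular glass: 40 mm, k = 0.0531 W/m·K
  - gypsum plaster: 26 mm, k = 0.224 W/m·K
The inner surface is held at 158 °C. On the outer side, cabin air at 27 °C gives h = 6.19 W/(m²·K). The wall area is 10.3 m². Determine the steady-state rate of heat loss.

Treating each layer as a thermal resistance in series:
R_stainless steel = L/(kA) = 0.0034/(15.5×10.3) = 2.13×10^-5 K/W
R_cellular glass = L/(kA) = 0.04/(0.0531×10.3) = 0.07314 K/W
R_gypsum plaster = L/(kA) = 0.026/(0.224×10.3) = 0.01127 K/W
R_outer film = 1/(h_o·A) = 1/(6.19×10.3) = 0.01568 K/W
R_total = 0.1001 K/W
Q = ΔT / R_total = 131 / 0.1001

Q ≈ 1310 W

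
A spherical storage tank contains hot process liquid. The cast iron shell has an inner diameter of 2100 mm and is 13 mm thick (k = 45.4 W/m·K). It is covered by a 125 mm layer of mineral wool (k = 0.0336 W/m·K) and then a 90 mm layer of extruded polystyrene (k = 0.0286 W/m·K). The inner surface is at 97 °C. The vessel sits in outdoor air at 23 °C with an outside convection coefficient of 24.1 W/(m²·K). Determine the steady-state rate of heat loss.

Radial (spherical) resistances in series:
R_cast iron shell = (1/1.05 − 1/1.063)/(4π×45.4) = 2.042×10^-5 K/W
R_mineral wool = (1/1.063 − 1/1.188)/(4π×0.0336) = 0.2344 K/W
R_extruded polystyrene = (1/1.188 − 1/1.278)/(4π×0.0286) = 0.1649 K/W
R_outer film = 1/(h·4πr_o²) = 1/(24.1×4π×1.278²) = 0.002022 K/W
R_total = 0.4014 K/W
Q = ΔT/R_total = 74/0.4014

Q ≈ 184 W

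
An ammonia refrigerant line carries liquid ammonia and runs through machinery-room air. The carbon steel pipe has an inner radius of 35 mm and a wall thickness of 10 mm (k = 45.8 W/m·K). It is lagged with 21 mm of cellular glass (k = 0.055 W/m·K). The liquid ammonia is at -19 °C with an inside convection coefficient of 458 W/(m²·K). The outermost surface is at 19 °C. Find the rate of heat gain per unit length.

q′ ≈ 34 W/m

Treating each annulus and film as a series resistance:
R_inner film = 1/(h_i·2πr₁L) = 1/(458×2π×0.035×1) = 0.009929 K/W
R_carbon steel pipe wall = ln(45/35)/(2π×45.8×1) = 8.733×10^-4 K/W
R_cellular glass = ln(66/45)/(2π×0.055×1) = 1.108 K/W
R_total = 1.119 K/W
Q = ΔT/R_total = 38/1.119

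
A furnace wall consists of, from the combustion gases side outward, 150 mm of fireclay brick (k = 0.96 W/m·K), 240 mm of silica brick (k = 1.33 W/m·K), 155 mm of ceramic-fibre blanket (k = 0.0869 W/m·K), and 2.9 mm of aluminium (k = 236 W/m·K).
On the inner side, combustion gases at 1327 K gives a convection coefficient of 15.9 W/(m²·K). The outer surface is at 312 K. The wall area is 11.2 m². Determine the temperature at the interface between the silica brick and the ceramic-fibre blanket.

T ≈ 1140 K

Model the wall as resistances in series:
R_inner film = 1/(h_i·A) = 1/(15.9×11.2) = 0.005615 K/W
R_fireclay brick = L/(kA) = 0.15/(0.96×11.2) = 0.01395 K/W
R_silica brick = L/(kA) = 0.24/(1.33×11.2) = 0.01611 K/W
R_ceramic-fibre blanket = L/(kA) = 0.155/(0.0869×11.2) = 0.1593 K/W
R_aluminium = L/(kA) = 0.0029/(236×11.2) = 1.097×10^-6 K/W
R_total = 0.1949 K/W;  Q = ΔT/R_total = 1015/0.1949 = 5207 W
T_interface = T_inner − Q·ΣR(inner→interface) = 1327 − 5210×0.03568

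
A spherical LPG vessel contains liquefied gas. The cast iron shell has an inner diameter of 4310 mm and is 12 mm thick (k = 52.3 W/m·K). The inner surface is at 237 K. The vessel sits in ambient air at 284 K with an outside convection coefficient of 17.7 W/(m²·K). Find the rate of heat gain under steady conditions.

Q ≈ 48900 W

Spherical conduction: R = (1/r_in − 1/r_out)/(4πk) per layer; series-sum.
R_cast iron shell = (1/2.155 − 1/2.167)/(4π×52.3) = 3.91×10^-6 K/W
R_outer film = 1/(h·4πr_o²) = 1/(17.7×4π×2.167²) = 9.574×10^-4 K/W
R_total = 9.613×10^-4 K/W
Q = ΔT/R_total = 47/9.613×10^-4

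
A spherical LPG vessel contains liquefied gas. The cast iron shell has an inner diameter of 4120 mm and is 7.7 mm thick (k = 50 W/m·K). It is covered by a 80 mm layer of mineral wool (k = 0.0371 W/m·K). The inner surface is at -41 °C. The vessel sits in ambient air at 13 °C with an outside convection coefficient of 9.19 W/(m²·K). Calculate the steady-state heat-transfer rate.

Each spherical layer contributes R = (1/r_i − 1/r_o)/(4πk):
R_cast iron shell = (1/2.06 − 1/2.0677)/(4π×50) = 2.877×10^-6 K/W
R_mineral wool = (1/2.0677 − 1/2.1477)/(4π×0.0371) = 0.03864 K/W
R_outer film = 1/(h·4πr_o²) = 1/(9.19×4π×2.1477²) = 0.001877 K/W
R_total = 0.04052 K/W
Q = ΔT/R_total = 54/0.04052

Q ≈ 1330 W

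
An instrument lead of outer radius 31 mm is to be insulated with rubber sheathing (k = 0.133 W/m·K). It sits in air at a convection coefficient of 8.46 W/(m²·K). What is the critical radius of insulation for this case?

For a cylinder r_cr = k/h = 0.133/8.46
r_cr = 15.7 mm; since the bare radius (31 mm) is above r_cr, any added insulation will reduce heat loss.

r_cr ≈ 15.7 mm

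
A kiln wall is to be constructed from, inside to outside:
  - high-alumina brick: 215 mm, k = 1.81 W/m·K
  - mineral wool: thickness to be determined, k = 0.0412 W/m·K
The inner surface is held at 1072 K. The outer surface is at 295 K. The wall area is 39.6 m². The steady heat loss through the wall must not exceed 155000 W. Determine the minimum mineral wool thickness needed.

L ≈ 3.28 mm

Thermal resistances in series:
R_high-alumina brick = L/(kA) = 0.215/(1.81×39.6) = 0.003 K/W
Sum of the known resistances R_other = 0.003 K/W
Required total resistance R_tot = ΔT/Q_allow = 777/155000 = 0.005013 K/W
R_mineral wool = R_tot − R_other = 0.002013 K/W
L = R·k·A = 0.002013×0.0412×39.6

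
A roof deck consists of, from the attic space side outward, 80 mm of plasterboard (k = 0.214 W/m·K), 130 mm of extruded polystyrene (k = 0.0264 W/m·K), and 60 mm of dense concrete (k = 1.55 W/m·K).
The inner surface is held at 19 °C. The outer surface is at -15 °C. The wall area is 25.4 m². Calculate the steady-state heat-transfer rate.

Q ≈ 162 W

Model the wall as resistances in series:
R_plasterboard = L/(kA) = 0.08/(0.214×25.4) = 0.01472 K/W
R_extruded polystyrene = L/(kA) = 0.13/(0.0264×25.4) = 0.1939 K/W
R_dense concrete = L/(kA) = 0.06/(1.55×25.4) = 0.001524 K/W
R_total = 0.2101 K/W
Q = ΔT / R_total = 34 / 0.2101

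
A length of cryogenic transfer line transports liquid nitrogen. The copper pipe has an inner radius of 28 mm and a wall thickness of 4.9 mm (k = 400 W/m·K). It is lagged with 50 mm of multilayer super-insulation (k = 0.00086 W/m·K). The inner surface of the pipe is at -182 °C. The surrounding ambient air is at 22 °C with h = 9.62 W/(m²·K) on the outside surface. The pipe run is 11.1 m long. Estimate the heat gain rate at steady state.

Cylindrical conduction, so R = ln(r₂/r₁)/(2πkL) per layer, in series:
R_copper pipe wall = ln(32.9/28)/(2π×400×11.1) = 5.781×10^-6 K/W
R_multilayer super-insulation = ln(82.9/32.9)/(2π×0.00086×11.1) = 15.41 K/W
R_outer film = 1/(h_o·2πr_oL) = 1/(9.62×2π×0.0829×11.1) = 0.01798 K/W
R_total = 15.43 K/W
Q = ΔT/R_total = 204/15.43

Q ≈ 13.2 W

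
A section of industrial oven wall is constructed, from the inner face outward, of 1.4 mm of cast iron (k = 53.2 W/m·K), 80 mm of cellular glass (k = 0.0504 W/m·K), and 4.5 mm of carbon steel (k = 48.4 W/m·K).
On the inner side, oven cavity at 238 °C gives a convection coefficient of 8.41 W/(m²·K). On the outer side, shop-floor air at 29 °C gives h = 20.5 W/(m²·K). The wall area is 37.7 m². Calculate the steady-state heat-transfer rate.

Q ≈ 4490 W

Treating each layer as a thermal resistance in series:
R_inner film = 1/(h_i·A) = 1/(8.41×37.7) = 0.003154 K/W
R_cast iron = L/(kA) = 0.0014/(53.2×37.7) = 6.98×10^-7 K/W
R_cellular glass = L/(kA) = 0.08/(0.0504×37.7) = 0.0421 K/W
R_carbon steel = L/(kA) = 0.0045/(48.4×37.7) = 2.466×10^-6 K/W
R_outer film = 1/(h_o·A) = 1/(20.5×37.7) = 0.001294 K/W
R_total = 0.04655 K/W
Q = ΔT / R_total = 209 / 0.04655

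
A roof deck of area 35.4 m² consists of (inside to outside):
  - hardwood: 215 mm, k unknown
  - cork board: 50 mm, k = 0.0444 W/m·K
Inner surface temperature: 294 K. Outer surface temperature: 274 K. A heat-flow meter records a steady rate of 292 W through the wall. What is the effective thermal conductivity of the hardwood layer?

k ≈ 0.166 W/(m·K)

Model the wall as resistances in series:
R_cork board = L/(kA) = 0.05/(0.0444×35.4) = 0.03181 K/W
Sum of known resistances R_other = 0.03181 K/W
Total R = ΔT/Q = 20/292 = 0.06849 K/W
R_hardwood = R_total − R_other = 0.03668 K/W
k = L/(R·A) = 0.215/(0.03668×35.4)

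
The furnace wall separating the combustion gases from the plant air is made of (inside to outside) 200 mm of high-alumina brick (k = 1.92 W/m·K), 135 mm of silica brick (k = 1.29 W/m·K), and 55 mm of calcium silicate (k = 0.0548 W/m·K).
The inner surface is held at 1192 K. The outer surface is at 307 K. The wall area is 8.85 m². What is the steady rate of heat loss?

Treating each layer as a thermal resistance in series:
R_high-alumina brick = L/(kA) = 0.2/(1.92×8.85) = 0.01177 K/W
R_silica brick = L/(kA) = 0.135/(1.29×8.85) = 0.01182 K/W
R_calcium silicate = L/(kA) = 0.055/(0.0548×8.85) = 0.1134 K/W
R_total = 0.137 K/W
Q = ΔT / R_total = 885 / 0.137

Q ≈ 6460 W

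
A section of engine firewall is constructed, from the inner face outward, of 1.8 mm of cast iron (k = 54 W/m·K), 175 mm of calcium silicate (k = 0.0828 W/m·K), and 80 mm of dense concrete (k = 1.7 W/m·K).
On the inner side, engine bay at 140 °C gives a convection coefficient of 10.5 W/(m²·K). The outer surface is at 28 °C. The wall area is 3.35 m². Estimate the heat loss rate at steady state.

Q ≈ 166 W

Thermal resistances in series:
R_inner film = 1/(h_i·A) = 1/(10.5×3.35) = 0.02843 K/W
R_cast iron = L/(kA) = 0.0018/(54×3.35) = 9.95×10^-6 K/W
R_calcium silicate = L/(kA) = 0.175/(0.0828×3.35) = 0.6309 K/W
R_dense concrete = L/(kA) = 0.08/(1.7×3.35) = 0.01405 K/W
R_total = 0.6734 K/W
Q = ΔT / R_total = 112 / 0.6734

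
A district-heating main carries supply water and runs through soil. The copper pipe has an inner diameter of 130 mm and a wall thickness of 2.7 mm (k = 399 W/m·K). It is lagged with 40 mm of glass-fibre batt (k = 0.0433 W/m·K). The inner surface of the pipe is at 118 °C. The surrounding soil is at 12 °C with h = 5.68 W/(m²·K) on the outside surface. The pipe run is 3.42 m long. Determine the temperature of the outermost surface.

Treating each annulus and film as a series resistance:
R_copper pipe wall = ln(67.7/65)/(2π×399×3.42) = 4.747×10^-6 K/W
R_glass-fibre batt = ln(107.7/67.7)/(2π×0.0433×3.42) = 0.499 K/W
R_outer film = 1/(h_o·2πr_oL) = 1/(5.68×2π×0.1077×3.42) = 0.07607 K/W
R_total = 0.575 K/W
Q = ΔT/R_total = 106/0.575
Q = 184 W
T_interface = T_inner − Q·ΣR(inner→interface) = 118 − 184×0.499

T ≈ 26 °C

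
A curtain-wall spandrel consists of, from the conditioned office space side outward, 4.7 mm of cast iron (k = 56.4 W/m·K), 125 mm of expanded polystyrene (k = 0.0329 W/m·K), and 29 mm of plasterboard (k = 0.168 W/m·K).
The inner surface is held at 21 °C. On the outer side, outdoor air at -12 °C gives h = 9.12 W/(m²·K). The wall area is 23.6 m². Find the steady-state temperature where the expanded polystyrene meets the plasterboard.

Treating each layer as a thermal resistance in series:
R_cast iron = L/(kA) = 0.0047/(56.4×23.6) = 3.531×10^-6 K/W
R_expanded polystyrene = L/(kA) = 0.125/(0.0329×23.6) = 0.161 K/W
R_plasterboard = L/(kA) = 0.029/(0.168×23.6) = 0.007314 K/W
R_outer film = 1/(h_o·A) = 1/(9.12×23.6) = 0.004646 K/W
R_total = 0.173 K/W;  Q = ΔT/R_total = 33/0.173 = 190.8 W
T_interface = T_inner − Q·ΣR(inner→interface) = 21 − 191×0.161

T ≈ -9.72 °C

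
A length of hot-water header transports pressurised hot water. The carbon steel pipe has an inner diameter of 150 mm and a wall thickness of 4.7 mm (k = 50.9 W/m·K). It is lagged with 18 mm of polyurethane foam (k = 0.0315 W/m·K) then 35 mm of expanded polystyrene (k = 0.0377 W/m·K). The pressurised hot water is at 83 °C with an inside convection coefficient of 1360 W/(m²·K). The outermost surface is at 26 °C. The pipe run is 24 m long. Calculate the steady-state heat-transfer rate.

Q ≈ 589 W

Per-layer cylindrical resistances, series-summed:
R_inner film = 1/(h_i·2πr₁L) = 1/(1360×2π×0.075×24) = 6.501×10^-5 K/W
R_carbon steel pipe wall = ln(79.7/75)/(2π×50.9×24) = 7.919×10^-6 K/W
R_polyurethane foam = ln(97.7/79.7)/(2π×0.0315×24) = 0.04287 K/W
R_expanded polystyrene = ln(132.7/97.7)/(2π×0.0377×24) = 0.05386 K/W
R_total = 0.0968 K/W
Q = ΔT/R_total = 57/0.0968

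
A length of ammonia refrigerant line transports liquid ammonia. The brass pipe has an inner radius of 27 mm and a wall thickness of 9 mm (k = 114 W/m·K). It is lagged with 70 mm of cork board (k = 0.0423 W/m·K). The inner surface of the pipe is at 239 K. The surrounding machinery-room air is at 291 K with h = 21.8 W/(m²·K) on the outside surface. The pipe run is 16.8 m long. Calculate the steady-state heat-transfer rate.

Q ≈ 211 W

Per-layer cylindrical resistances, series-summed:
R_brass pipe wall = ln(36/27)/(2π×114×16.8) = 2.391×10^-5 K/W
R_cork board = ln(106/36)/(2π×0.0423×16.8) = 0.2419 K/W
R_outer film = 1/(h_o·2πr_oL) = 1/(21.8×2π×0.106×16.8) = 0.0041 K/W
R_total = 0.246 K/W
Q = ΔT/R_total = 52/0.246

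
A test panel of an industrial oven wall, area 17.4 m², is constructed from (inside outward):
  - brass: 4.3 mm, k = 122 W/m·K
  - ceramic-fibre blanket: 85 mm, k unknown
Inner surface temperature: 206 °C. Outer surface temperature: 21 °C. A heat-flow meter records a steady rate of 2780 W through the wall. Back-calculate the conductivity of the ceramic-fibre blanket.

k ≈ 0.0734 W/(m·K)

Series thermal resistances:
R_brass = L/(kA) = 0.0043/(122×17.4) = 2.026×10^-6 K/W
Sum of known resistances R_other = 2.026×10^-6 K/W
Total R = ΔT/Q = 185/2780 = 0.06655 K/W
R_ceramic-fibre blanket = R_total − R_other = 0.06654 K/W
k = L/(R·A) = 0.085/(0.06654×17.4)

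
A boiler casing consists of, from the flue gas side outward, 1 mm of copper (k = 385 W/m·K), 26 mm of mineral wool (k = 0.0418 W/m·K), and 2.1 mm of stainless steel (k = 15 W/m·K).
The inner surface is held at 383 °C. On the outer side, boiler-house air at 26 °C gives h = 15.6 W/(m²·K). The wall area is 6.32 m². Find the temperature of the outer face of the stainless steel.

Treating each layer as a thermal resistance in series:
R_copper = L/(kA) = 0.001/(385×6.32) = 4.11×10^-7 K/W
R_mineral wool = L/(kA) = 0.026/(0.0418×6.32) = 0.09842 K/W
R_stainless steel = L/(kA) = 0.0021/(15×6.32) = 2.215×10^-5 K/W
R_outer film = 1/(h_o·A) = 1/(15.6×6.32) = 0.01014 K/W
R_total = 0.1086 K/W;  Q = ΔT/R_total = 357/0.1086 = 3288 W
T_interface = T_inner − Q·ΣR(inner→interface) = 383 − 3290×0.09844

T ≈ 59.3 °C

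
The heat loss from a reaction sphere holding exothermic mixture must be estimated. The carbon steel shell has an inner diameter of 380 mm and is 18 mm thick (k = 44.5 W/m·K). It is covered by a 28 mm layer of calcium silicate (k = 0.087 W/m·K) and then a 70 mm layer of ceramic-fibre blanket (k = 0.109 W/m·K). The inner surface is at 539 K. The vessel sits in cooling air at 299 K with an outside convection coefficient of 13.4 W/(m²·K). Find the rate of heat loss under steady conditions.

Q ≈ 186 W

Spherical conduction: R = (1/r_in − 1/r_out)/(4πk) per layer; series-sum.
R_carbon steel shell = (1/0.19 − 1/0.208)/(4π×44.5) = 8.145×10^-4 K/W
R_calcium silicate = (1/0.208 − 1/0.236)/(4π×0.087) = 0.5217 K/W
R_ceramic-fibre blanket = (1/0.236 − 1/0.306)/(4π×0.109) = 0.7077 K/W
R_outer film = 1/(h·4πr_o²) = 1/(13.4×4π×0.306²) = 0.06342 K/W
R_total = 1.294 K/W
Q = ΔT/R_total = 240/1.294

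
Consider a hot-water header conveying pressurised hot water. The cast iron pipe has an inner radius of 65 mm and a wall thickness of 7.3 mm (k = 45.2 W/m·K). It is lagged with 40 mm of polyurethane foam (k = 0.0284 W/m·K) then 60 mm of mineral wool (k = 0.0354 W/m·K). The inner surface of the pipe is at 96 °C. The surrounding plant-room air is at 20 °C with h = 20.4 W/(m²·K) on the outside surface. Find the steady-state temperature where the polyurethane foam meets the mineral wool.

T ≈ 53.7 °C

Treating each annulus and film as a series resistance:
R_cast iron pipe wall = ln(72.3/65)/(2π×45.2×1) = 3.748×10^-4 K/W
R_polyurethane foam = ln(112.3/72.3)/(2π×0.0284×1) = 2.468 K/W
R_mineral wool = ln(172.3/112.3)/(2π×0.0354×1) = 1.925 K/W
R_outer film = 1/(h_o·2πr_oL) = 1/(20.4×2π×0.1723×1) = 0.04528 K/W
R_total = 4.438 K/W
Q = ΔT/R_total = 76/4.438
Q = 17.1 W/m
T_interface = T_inner − Q·ΣR(inner→interface) = 96 − 17.1×2.468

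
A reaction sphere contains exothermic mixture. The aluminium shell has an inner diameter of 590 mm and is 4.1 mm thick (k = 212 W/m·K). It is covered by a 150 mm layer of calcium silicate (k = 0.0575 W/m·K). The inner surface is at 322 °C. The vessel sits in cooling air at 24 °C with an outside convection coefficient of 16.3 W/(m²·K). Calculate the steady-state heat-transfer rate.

Each spherical layer contributes R = (1/r_i − 1/r_o)/(4πk):
R_aluminium shell = (1/0.295 − 1/0.2991)/(4π×212) = 1.744×10^-5 K/W
R_calcium silicate = (1/0.2991 − 1/0.4491)/(4π×0.0575) = 1.545 K/W
R_outer film = 1/(h·4πr_o²) = 1/(16.3×4π×0.4491²) = 0.02421 K/W
R_total = 1.57 K/W
Q = ΔT/R_total = 298/1.57

Q ≈ 190 W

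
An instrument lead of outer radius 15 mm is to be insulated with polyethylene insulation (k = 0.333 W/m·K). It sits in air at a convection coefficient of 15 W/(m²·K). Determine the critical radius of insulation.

For a cylinder r_cr = k/h = 0.333/15
r_cr = 22.2 mm; since the bare radius (15 mm) is below r_cr, adding a thin layer of insulation will *increase* heat loss.

r_cr ≈ 22.2 mm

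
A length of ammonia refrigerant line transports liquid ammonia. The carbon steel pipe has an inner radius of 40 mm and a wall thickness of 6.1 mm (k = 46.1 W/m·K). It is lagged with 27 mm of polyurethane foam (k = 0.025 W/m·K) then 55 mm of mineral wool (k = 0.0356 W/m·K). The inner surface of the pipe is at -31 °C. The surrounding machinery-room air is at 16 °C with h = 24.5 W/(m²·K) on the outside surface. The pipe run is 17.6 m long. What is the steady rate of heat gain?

Cylindrical conduction, so R = ln(r₂/r₁)/(2πkL) per layer, in series:
R_carbon steel pipe wall = ln(46.1/40)/(2π×46.1×17.6) = 2.784×10^-5 K/W
R_polyurethane foam = ln(73.1/46.1)/(2π×0.025×17.6) = 0.1668 K/W
R_mineral wool = ln(128.1/73.1)/(2π×0.0356×17.6) = 0.1425 K/W
R_outer film = 1/(h_o·2πr_oL) = 1/(24.5×2π×0.1281×17.6) = 0.002881 K/W
R_total = 0.3122 K/W
Q = ΔT/R_total = 47/0.3122

Q ≈ 151 W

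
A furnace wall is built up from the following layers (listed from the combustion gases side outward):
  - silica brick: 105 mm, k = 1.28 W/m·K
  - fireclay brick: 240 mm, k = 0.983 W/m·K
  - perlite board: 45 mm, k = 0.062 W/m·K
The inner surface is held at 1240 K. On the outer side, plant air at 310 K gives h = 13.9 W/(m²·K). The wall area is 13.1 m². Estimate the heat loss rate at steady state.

Q ≈ 10800 W

Series thermal resistances:
R_silica brick = L/(kA) = 0.105/(1.28×13.1) = 0.006262 K/W
R_fireclay brick = L/(kA) = 0.24/(0.983×13.1) = 0.01864 K/W
R_perlite board = L/(kA) = 0.045/(0.062×13.1) = 0.05541 K/W
R_outer film = 1/(h_o·A) = 1/(13.9×13.1) = 0.005492 K/W
R_total = 0.0858 K/W
Q = ΔT / R_total = 930 / 0.0858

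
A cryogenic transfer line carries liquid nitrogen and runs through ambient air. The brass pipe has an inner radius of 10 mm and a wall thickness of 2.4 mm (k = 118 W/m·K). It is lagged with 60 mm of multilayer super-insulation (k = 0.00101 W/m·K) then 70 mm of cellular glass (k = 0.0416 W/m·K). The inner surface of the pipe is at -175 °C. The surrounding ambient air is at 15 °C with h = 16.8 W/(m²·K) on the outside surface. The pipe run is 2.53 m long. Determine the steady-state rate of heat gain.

Q ≈ 1.71 W

Treating each annulus and film as a series resistance:
R_brass pipe wall = ln(12.4/10)/(2π×118×2.53) = 1.147×10^-4 K/W
R_multilayer super-insulation = ln(72.4/12.4)/(2π×0.00101×2.53) = 109.9 K/W
R_cellular glass = ln(142.4/72.4)/(2π×0.0416×2.53) = 1.023 K/W
R_outer film = 1/(h_o·2πr_oL) = 1/(16.8×2π×0.1424×2.53) = 0.0263 K/W
R_total = 111 K/W
Q = ΔT/R_total = 190/111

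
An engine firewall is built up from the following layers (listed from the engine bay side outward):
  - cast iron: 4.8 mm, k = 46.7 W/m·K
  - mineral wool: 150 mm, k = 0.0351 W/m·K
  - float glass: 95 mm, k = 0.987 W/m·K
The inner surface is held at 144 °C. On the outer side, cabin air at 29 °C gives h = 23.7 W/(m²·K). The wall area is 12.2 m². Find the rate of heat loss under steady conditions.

Q ≈ 318 W

Using the resistance-network approach (series):
R_cast iron = L/(kA) = 0.0048/(46.7×12.2) = 8.425×10^-6 K/W
R_mineral wool = L/(kA) = 0.15/(0.0351×12.2) = 0.3503 K/W
R_float glass = L/(kA) = 0.095/(0.987×12.2) = 0.007889 K/W
R_outer film = 1/(h_o·A) = 1/(23.7×12.2) = 0.003459 K/W
R_total = 0.3616 K/W
Q = ΔT / R_total = 115 / 0.3616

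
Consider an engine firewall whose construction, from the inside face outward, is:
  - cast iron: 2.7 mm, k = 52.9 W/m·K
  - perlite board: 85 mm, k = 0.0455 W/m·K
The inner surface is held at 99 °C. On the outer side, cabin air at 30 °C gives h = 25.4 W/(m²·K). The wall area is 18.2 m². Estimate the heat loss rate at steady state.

Q ≈ 658 W

Treating each layer as a thermal resistance in series:
R_cast iron = L/(kA) = 0.0027/(52.9×18.2) = 2.804×10^-6 K/W
R_perlite board = L/(kA) = 0.085/(0.0455×18.2) = 0.1026 K/W
R_outer film = 1/(h_o·A) = 1/(25.4×18.2) = 0.002163 K/W
R_total = 0.1048 K/W
Q = ΔT / R_total = 69 / 0.1048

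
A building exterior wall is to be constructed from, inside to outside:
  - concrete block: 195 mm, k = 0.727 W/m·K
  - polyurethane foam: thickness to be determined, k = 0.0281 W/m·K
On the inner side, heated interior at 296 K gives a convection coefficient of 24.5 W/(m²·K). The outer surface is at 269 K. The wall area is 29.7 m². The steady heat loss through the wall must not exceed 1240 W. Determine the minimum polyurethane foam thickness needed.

Series thermal resistances:
R_inner film = 1/(h_i·A) = 1/(24.5×29.7) = 0.001374 K/W
R_concrete block = L/(kA) = 0.195/(0.727×29.7) = 0.009031 K/W
Sum of the known resistances R_other = 0.01041 K/W
Required total resistance R_tot = ΔT/Q_allow = 27/1240 = 0.02177 K/W
R_polyurethane foam = R_tot − R_other = 0.01137 K/W
L = R·k·A = 0.01137×0.0281×29.7

L ≈ 9.49 mm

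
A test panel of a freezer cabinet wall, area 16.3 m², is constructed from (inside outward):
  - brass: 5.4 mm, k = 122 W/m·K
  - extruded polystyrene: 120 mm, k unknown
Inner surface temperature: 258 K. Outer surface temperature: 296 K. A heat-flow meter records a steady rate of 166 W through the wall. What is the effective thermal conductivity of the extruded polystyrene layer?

k ≈ 0.0322 W/(m·K)

Model the wall as resistances in series:
R_brass = L/(kA) = 0.0054/(122×16.3) = 2.715×10^-6 K/W
Sum of known resistances R_other = 2.715×10^-6 K/W
Total R = ΔT/Q = 38/166 = 0.2289 K/W
R_extruded polystyrene = R_total − R_other = 0.2289 K/W
k = L/(R·A) = 0.12/(0.2289×16.3)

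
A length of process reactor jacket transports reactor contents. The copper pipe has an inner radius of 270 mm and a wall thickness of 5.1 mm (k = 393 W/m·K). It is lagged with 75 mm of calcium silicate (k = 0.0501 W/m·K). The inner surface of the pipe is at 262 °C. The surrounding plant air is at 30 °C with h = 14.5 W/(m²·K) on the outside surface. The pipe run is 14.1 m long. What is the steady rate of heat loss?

Per-layer cylindrical resistances, series-summed:
R_copper pipe wall = ln(275.1/270)/(2π×393×14.1) = 5.375×10^-7 K/W
R_calcium silicate = ln(350.1/275.1)/(2π×0.0501×14.1) = 0.05432 K/W
R_outer film = 1/(h_o·2πr_oL) = 1/(14.5×2π×0.3501×14.1) = 0.002224 K/W
R_total = 0.05654 K/W
Q = ΔT/R_total = 232/0.05654

Q ≈ 4100 W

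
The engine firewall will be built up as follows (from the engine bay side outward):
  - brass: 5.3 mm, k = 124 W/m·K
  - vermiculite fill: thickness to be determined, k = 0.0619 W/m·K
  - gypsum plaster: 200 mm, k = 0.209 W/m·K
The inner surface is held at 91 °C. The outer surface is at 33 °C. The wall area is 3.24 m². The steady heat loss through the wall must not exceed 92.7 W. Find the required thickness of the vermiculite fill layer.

Model the wall as resistances in series:
R_brass = L/(kA) = 0.0053/(124×3.24) = 1.319×10^-5 K/W
R_gypsum plaster = L/(kA) = 0.2/(0.209×3.24) = 0.2954 K/W
Sum of the known resistances R_other = 0.2954 K/W
Required total resistance R_tot = ΔT/Q_allow = 58/92.7 = 0.6257 K/W
R_vermiculite fill = R_tot − R_other = 0.3303 K/W
L = R·k·A = 0.3303×0.0619×3.24

L ≈ 66.2 mm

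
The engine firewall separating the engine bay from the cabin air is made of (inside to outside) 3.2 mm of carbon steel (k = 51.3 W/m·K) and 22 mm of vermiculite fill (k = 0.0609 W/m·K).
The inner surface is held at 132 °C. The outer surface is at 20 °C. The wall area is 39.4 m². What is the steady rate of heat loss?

Q ≈ 12200 W

Model the wall as resistances in series:
R_carbon steel = L/(kA) = 0.0032/(51.3×39.4) = 1.583×10^-6 K/W
R_vermiculite fill = L/(kA) = 0.022/(0.0609×39.4) = 0.009169 K/W
R_total = 0.00917 K/W
Q = ΔT / R_total = 112 / 0.00917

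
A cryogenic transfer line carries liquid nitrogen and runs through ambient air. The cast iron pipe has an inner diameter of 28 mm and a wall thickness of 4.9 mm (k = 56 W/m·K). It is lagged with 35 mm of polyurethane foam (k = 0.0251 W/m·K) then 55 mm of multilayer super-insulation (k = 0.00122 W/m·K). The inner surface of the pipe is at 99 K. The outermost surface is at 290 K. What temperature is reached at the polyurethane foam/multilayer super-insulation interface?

For a radial system each layer contributes R = ln(r_out/r_in)/(2πkL); films add R = 1/(hA).
R_cast iron pipe wall = ln(18.9/14)/(2π×56×1) = 8.529×10^-4 K/W
R_polyurethane foam = ln(53.9/18.9)/(2π×0.0251×1) = 6.645 K/W
R_multilayer super-insulation = ln(108.9/53.9)/(2π×0.00122×1) = 91.75 K/W
R_total = 98.39 K/W
Q = ΔT/R_total = 191/98.39
Q = 1.94 W/m
T_interface = T_inner + Q·ΣR(inner→interface) = 99 + 1.94×6.646

T ≈ 112 K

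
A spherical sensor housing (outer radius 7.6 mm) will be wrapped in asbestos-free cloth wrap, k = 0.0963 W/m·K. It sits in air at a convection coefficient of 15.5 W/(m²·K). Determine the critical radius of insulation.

r_cr ≈ 12.4 mm

For a sphere r_cr = 2k/h = 2×0.0963/15.5
r_cr = 12.4 mm; since the bare radius (7.6 mm) is below r_cr, adding a thin layer of insulation will *increase* heat loss.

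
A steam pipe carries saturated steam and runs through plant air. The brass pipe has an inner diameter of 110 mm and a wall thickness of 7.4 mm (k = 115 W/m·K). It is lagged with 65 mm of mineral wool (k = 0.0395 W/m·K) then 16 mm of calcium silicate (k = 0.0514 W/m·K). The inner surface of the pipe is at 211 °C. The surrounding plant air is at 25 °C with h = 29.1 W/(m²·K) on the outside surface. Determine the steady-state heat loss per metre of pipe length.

q′ ≈ 56.7 W/m

For a radial system each layer contributes R = ln(r_out/r_in)/(2πkL); films add R = 1/(hA).
R_brass pipe wall = ln(62.4/55)/(2π×115×1) = 1.747×10^-4 K/W
R_mineral wool = ln(127.4/62.4)/(2π×0.0395×1) = 2.876 K/W
R_calcium silicate = ln(143.4/127.4)/(2π×0.0514×1) = 0.3663 K/W
R_outer film = 1/(h_o·2πr_oL) = 1/(29.1×2π×0.1434×1) = 0.03814 K/W
R_total = 3.281 K/W
Q = ΔT/R_total = 186/3.281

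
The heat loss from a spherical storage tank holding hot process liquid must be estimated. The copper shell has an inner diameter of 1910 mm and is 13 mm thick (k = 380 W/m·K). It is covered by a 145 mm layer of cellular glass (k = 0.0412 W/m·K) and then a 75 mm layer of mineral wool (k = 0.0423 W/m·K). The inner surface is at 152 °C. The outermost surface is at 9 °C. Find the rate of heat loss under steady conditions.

Radial (spherical) resistances in series:
R_copper shell = (1/0.955 − 1/0.968)/(4π×380) = 2.945×10^-6 K/W
R_cellular glass = (1/0.968 − 1/1.113)/(4π×0.0412) = 0.26 K/W
R_mineral wool = (1/1.113 − 1/1.188)/(4π×0.0423) = 0.1067 K/W
R_total = 0.3667 K/W
Q = ΔT/R_total = 143/0.3667

Q ≈ 390 W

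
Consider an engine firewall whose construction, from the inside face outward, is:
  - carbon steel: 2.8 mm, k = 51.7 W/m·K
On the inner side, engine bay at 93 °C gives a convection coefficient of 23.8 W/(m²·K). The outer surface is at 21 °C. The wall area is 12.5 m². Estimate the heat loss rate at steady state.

Thermal resistances in series:
R_inner film = 1/(h_i·A) = 1/(23.8×12.5) = 0.003361 K/W
R_carbon steel = L/(kA) = 0.0028/(51.7×12.5) = 4.333×10^-6 K/W
R_total = 0.003366 K/W
Q = ΔT / R_total = 72 / 0.003366

Q ≈ 21400 W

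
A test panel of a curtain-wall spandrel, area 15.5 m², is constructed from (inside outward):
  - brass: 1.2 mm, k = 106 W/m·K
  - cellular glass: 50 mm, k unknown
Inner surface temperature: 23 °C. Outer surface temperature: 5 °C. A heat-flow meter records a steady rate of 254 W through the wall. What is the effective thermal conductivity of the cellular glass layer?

Using the resistance-network approach (series):
R_brass = L/(kA) = 0.0012/(106×15.5) = 7.304×10^-7 K/W
Sum of known resistances R_other = 7.304×10^-7 K/W
Total R = ΔT/Q = 18/254 = 0.07087 K/W
R_cellular glass = R_total − R_other = 0.07087 K/W
k = L/(R·A) = 0.05/(0.07087×15.5)

k ≈ 0.0455 W/(m·K)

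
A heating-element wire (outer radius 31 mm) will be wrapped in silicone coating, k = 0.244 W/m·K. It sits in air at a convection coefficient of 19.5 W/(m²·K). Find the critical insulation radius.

r_cr ≈ 12.5 mm

For a cylinder r_cr = k/h = 0.244/19.5
r_cr = 12.5 mm; since the bare radius (31 mm) is above r_cr, any added insulation will reduce heat loss.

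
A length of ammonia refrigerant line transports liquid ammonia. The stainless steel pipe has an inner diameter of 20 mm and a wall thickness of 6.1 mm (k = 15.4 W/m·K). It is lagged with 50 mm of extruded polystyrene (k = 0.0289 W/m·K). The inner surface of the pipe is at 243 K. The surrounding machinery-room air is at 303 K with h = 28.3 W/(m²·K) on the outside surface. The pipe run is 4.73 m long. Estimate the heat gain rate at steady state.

Per-layer cylindrical resistances, series-summed:
R_stainless steel pipe wall = ln(16.1/10)/(2π×15.4×4.73) = 0.001041 K/W
R_extruded polystyrene = ln(66.1/16.1)/(2π×0.0289×4.73) = 1.644 K/W
R_outer film = 1/(h_o·2πr_oL) = 1/(28.3×2π×0.0661×4.73) = 0.01799 K/W
R_total = 1.663 K/W
Q = ΔT/R_total = 60/1.663

Q ≈ 36.1 W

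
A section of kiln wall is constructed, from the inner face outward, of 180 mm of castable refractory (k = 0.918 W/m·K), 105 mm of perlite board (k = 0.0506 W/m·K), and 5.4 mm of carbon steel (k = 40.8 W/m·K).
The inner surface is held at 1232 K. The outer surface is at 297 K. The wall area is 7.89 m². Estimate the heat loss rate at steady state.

Thermal resistances in series:
R_castable refractory = L/(kA) = 0.18/(0.918×7.89) = 0.02485 K/W
R_perlite board = L/(kA) = 0.105/(0.0506×7.89) = 0.263 K/W
R_carbon steel = L/(kA) = 0.0054/(40.8×7.89) = 1.677×10^-5 K/W
R_total = 0.2879 K/W
Q = ΔT / R_total = 935 / 0.2879

Q ≈ 3250 W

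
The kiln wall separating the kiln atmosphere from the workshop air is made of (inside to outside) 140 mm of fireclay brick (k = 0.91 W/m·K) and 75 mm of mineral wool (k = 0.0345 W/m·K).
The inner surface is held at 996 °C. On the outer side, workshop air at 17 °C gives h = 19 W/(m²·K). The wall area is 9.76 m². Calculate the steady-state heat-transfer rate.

Series thermal resistances:
R_fireclay brick = L/(kA) = 0.14/(0.91×9.76) = 0.01576 K/W
R_mineral wool = L/(kA) = 0.075/(0.0345×9.76) = 0.2227 K/W
R_outer film = 1/(h_o·A) = 1/(19×9.76) = 0.005393 K/W
R_total = 0.2439 K/W
Q = ΔT / R_total = 979 / 0.2439

Q ≈ 4010 W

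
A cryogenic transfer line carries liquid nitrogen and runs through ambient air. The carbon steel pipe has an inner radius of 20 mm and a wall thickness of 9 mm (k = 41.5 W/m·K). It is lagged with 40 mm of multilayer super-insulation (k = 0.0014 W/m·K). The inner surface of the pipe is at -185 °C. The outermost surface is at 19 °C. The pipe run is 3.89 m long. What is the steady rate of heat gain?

Cylindrical conduction, so R = ln(r₂/r₁)/(2πkL) per layer, in series:
R_carbon steel pipe wall = ln(29/20)/(2π×41.5×3.89) = 3.663×10^-4 K/W
R_multilayer super-insulation = ln(69/29)/(2π×0.0014×3.89) = 25.33 K/W
R_total = 25.33 K/W
Q = ΔT/R_total = 204/25.33

Q ≈ 8.05 W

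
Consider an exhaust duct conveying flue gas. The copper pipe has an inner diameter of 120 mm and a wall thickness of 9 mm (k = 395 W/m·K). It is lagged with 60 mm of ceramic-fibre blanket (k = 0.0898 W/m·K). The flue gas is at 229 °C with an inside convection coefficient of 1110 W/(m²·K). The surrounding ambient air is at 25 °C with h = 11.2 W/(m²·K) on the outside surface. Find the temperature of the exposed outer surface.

Radial resistances (cylindrical: R_cond = ln(r_o/r_i)/(2πkL), R_conv = 1/(h·2πrL)):
R_inner film = 1/(h_i·2πr₁L) = 1/(1110×2π×0.06×1) = 0.00239 K/W
R_copper pipe wall = ln(69/60)/(2π×395×1) = 5.631×10^-5 K/W
R_ceramic-fibre blanket = ln(129/69)/(2π×0.0898×1) = 1.109 K/W
R_outer film = 1/(h_o·2πr_oL) = 1/(11.2×2π×0.129×1) = 0.1102 K/W
R_total = 1.222 K/W
Q = ΔT/R_total = 204/1.222
Q = 167 W/m
T_interface = T_inner − Q·ΣR(inner→interface) = 229 − 167×1.111

T ≈ 43.4 °C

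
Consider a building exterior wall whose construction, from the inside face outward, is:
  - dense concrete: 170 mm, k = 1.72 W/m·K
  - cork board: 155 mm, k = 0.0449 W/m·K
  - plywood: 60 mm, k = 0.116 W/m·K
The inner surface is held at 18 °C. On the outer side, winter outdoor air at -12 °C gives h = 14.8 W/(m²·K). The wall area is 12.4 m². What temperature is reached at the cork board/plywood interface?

T ≈ -7.76 °C

Series thermal resistances:
R_dense concrete = L/(kA) = 0.17/(1.72×12.4) = 0.007971 K/W
R_cork board = L/(kA) = 0.155/(0.0449×12.4) = 0.2784 K/W
R_plywood = L/(kA) = 0.06/(0.116×12.4) = 0.04171 K/W
R_outer film = 1/(h_o·A) = 1/(14.8×12.4) = 0.005449 K/W
R_total = 0.3335 K/W;  Q = ΔT/R_total = 30/0.3335 = 89.95 W
T_interface = T_inner − Q·ΣR(inner→interface) = 18 − 89.9×0.2864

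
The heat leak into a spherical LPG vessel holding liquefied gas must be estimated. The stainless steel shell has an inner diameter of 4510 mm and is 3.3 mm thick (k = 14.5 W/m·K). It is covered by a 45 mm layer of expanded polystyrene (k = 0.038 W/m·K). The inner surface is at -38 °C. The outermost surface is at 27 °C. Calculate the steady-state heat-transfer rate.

Q ≈ 3590 W

Radial (spherical) resistances in series:
R_stainless steel shell = (1/2.255 − 1/2.2583)/(4π×14.5) = 3.556×10^-6 K/W
R_expanded polystyrene = (1/2.2583 − 1/2.3033)/(4π×0.038) = 0.01812 K/W
R_total = 0.01812 K/W
Q = ΔT/R_total = 65/0.01812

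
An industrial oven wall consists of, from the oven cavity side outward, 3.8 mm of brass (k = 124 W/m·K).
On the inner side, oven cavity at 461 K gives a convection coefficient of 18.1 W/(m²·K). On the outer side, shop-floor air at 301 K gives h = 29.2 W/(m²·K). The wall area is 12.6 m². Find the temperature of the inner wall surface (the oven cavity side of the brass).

T ≈ 362 K

Model the wall as resistances in series:
R_inner film = 1/(h_i·A) = 1/(18.1×12.6) = 0.004385 K/W
R_brass = L/(kA) = 0.0038/(124×12.6) = 2.432×10^-6 K/W
R_outer film = 1/(h_o·A) = 1/(29.2×12.6) = 0.002718 K/W
R_total = 0.007105 K/W;  Q = ΔT/R_total = 160/0.007105 = 22520 W
T_interface = T_inner − Q·ΣR(inner→interface) = 461 − 22500×0.004385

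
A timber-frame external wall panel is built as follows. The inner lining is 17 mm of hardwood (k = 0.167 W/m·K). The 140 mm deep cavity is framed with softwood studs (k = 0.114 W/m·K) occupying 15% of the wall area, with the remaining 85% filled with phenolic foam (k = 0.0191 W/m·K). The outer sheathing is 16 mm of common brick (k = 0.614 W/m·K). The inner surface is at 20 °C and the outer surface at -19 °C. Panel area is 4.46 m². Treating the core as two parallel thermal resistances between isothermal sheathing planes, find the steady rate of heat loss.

Q ≈ 40.2 W

Sheathing layers in series; stud and cavity paths in parallel between them.
R_inner = 0.017/(0.167×4.46) = 0.02282 K/W
R_stud  = 0.14/(0.114×0.15×4.46) = 1.836 K/W
R_cav   = 0.14/(0.0191×0.85×4.46) = 1.933 K/W
1/R_core = 1/R_stud + 1/R_cav → R_core = 0.9417 K/W
R_outer = 0.016/(0.614×4.46) = 0.005843 K/W
R_total = 0.9703 K/W
Q = ΔT/R_total = 39/0.9703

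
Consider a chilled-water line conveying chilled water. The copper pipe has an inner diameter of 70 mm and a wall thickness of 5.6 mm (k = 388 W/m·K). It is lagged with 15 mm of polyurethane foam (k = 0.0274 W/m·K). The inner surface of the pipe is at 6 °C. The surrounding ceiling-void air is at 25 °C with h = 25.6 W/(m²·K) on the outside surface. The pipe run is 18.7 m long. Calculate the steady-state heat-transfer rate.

Treating each annulus and film as a series resistance:
R_copper pipe wall = ln(40.6/35)/(2π×388×18.7) = 3.256×10^-6 K/W
R_polyurethane foam = ln(55.6/40.6)/(2π×0.0274×18.7) = 0.09766 K/W
R_outer film = 1/(h_o·2πr_oL) = 1/(25.6×2π×0.0556×18.7) = 0.005979 K/W
R_total = 0.1036 K/W
Q = ΔT/R_total = 19/0.1036

Q ≈ 183 W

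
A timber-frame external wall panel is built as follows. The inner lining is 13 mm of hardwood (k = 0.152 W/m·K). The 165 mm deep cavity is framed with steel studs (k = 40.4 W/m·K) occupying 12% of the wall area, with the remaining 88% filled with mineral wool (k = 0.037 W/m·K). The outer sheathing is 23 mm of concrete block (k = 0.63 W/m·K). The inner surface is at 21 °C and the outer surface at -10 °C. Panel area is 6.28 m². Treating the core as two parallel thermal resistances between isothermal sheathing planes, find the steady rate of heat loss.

Sheathing layers in series; stud and cavity paths in parallel between them.
R_inner = 0.013/(0.152×6.28) = 0.01362 K/W
R_stud  = 0.165/(40.4×0.12×6.28) = 0.00542 K/W
R_cav   = 0.165/(0.037×0.88×6.28) = 0.8069 K/W
1/R_core = 1/R_stud + 1/R_cav → R_core = 0.005383 K/W
R_outer = 0.023/(0.63×6.28) = 0.005813 K/W
R_total = 0.02482 K/W
Q = ΔT/R_total = 31/0.02482

Q ≈ 1250 W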